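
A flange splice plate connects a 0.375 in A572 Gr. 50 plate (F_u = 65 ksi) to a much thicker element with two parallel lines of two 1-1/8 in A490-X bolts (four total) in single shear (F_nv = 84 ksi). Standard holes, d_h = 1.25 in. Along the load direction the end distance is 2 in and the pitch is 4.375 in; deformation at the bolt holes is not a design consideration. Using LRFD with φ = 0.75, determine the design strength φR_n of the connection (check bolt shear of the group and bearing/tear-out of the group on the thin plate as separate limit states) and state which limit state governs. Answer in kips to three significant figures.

199 kips (bearing governs)

Bolt shear: A_b = π·1.125²/4 = 0.994 in²; R_n = 84 × 0.994 × 4 × 1 = 334 kips → 0.75 × 334 = 250 kips.
Bearing (1.5 l_c t F_u ≤ 3.0 d t F_u): upper limit = 3.0·1.125·0.375·65 = 82.27 kips.
  Edge l_c = 2 − 1.25/2 = 1.375 → r_n = 50.27 kips; interior l_c = 4.375 − 1.25 = 3.125 → r_n = 82.27 kips.
  R_n,bearing = 2·50.27 + 2·82.27 = 265.1 kips → 0.75 × 265.1 = 199 kips.
Bearing governs: 199 kips.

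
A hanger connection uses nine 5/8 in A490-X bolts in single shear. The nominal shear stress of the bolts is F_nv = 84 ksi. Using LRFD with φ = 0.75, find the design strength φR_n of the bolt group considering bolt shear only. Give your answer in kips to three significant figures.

A_b = π × 0.625² / 4 = 0.3068 in².
R_n = F_nv · A_b · n · n_s = 84 × 0.3068 × 9 × 1 = 231.9 kips.
Design strength φR_n = 0.75 × 231.9 = 174 kips.

174 kips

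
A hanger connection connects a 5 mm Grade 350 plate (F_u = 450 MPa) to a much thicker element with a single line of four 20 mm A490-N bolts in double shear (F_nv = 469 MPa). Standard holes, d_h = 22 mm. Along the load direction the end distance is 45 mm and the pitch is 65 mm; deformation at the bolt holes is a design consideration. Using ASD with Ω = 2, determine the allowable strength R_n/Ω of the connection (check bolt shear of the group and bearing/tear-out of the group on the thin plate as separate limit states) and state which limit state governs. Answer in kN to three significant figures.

Bolt shear: A_b = π·20²/4 = 314.2 mm²; R_n = 469 × 314.2 × 4 × 2 / 1000 = 1179 kN → 1179 / 2 = 589 kN.
Bearing (1.2 l_c t F_u ≤ 2.4 d t F_u): upper limit = 2.4·20·5·450 / 1000 = 108 kN.
  Edge l_c = 45 − 22/2 = 34 → r_n = 91.8 kN; interior l_c = 65 − 22 = 43 → r_n = 108 kN.
  R_n,bearing = 1·91.8 + 3·108 = 415.8 kN → 415.8 / 2 = 208 kN.
Bearing governs: 208 kN.

208 kN (bearing governs)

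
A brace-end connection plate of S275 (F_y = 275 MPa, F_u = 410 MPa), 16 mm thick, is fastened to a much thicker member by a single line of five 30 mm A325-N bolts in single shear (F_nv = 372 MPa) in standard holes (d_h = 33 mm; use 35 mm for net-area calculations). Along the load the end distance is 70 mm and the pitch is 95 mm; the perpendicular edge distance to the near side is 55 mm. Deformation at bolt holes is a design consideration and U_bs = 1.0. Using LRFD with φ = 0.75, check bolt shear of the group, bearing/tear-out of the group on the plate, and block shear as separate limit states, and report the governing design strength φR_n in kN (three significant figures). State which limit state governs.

986 kN (bolt shear governs)

Bolt shear: A_b = π·30²/4 = 706.9 mm²; R_n = 372 × 706.9 × 5 × 1 / 1000 = 1315 kN → 0.75 × 1315 = 986 kN.
Bearing: edge l_c = 53.5, r_n = 421.2 kN; interior l_c = 62, r_n = 472.3 kN; R_n = 421.2 + 4·472.3 = 2310 kN → 1730 kN.
Block shear: A_gv = 7200, A_nv = 4680, A_nt = 600 mm²; R_n = min(0.6F_uA_nv, 0.6F_yA_gv) + U_bs·F_u·A_nt = 1397 kN → 1050 kN.
Bolt shear governs: 986 kN.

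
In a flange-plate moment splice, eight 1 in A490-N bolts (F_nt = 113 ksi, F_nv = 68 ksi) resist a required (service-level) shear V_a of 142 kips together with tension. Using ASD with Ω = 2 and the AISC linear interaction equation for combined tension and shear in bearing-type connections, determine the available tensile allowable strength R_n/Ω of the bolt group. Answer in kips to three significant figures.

226 kips

A_b = π·1²/4 = 0.7854 in²; f_rv = 142 / (8 × 0.7854) = 22.6 ksi.
F'_nt = 1.3 F_nt − (Ω F_nt / F_nv) f_rv = 1.3·113 − (2·113/68)·22.6 = 71.79 ksi, capped at F_nt → F'_nt = 71.79 ksi.
R_n = F'_nt · A_b · n = 71.79 × 0.7854 × 8 = 451.1 kips.
Allowable strength R_n/Ω = 451.1 / 2 = 226 kips.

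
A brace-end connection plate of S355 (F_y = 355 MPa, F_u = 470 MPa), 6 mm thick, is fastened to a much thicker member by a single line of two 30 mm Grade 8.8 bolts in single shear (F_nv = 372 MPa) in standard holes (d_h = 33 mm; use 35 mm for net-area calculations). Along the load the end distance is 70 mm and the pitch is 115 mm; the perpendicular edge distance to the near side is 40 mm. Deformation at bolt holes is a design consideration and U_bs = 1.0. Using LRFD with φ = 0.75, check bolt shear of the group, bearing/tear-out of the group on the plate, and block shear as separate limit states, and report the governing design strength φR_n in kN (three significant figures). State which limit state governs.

Bolt shear: A_b = π·30²/4 = 706.9 mm²; R_n = 372 × 706.9 × 2 × 1 / 1000 = 525.9 kN → 0.75 × 525.9 = 394 kN.
Bearing: edge l_c = 53.5, r_n = 181 kN; interior l_c = 82, r_n = 203 kN; R_n = 181 + 1·203 = 384.1 kN → 288 kN.
Block shear: A_gv = 1110, A_nv = 795, A_nt = 135 mm²; R_n = min(0.6F_uA_nv, 0.6F_yA_gv) + U_bs·F_u·A_nt = 287.6 kN → 216 kN.
Block shear governs: 216 kN.

216 kN (block shear governs)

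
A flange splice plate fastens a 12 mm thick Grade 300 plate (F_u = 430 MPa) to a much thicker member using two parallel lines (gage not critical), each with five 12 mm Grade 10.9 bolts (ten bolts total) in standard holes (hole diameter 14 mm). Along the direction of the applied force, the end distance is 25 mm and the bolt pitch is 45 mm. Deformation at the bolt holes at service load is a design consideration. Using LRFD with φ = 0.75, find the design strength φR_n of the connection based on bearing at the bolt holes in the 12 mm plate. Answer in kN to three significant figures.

1060 kN

Per bolt r_n = 1.2 l_c t F_u ≤ 2.4 d t F_u; upper limit = 2.4 × 12 × 12 × 430 / 1000 = 148.6 kN.
Edge bolt: l_c = 25 − 14/2 = 18 mm → 1.2 × 18 × 12 × 430 / 1000 = 111.5 → r_n = 111.5 kN.
Interior bolts: l_c = 45 − 14 = 31 mm → 1.2 × 31 × 12 × 430 / 1000 = 192 → r_n = 148.6 kN.
R_n = 2 × 111.5 + 8 × 148.6 = 1412 kN.
Design strength φR_n = 0.75 × 1412 = 1060 kN.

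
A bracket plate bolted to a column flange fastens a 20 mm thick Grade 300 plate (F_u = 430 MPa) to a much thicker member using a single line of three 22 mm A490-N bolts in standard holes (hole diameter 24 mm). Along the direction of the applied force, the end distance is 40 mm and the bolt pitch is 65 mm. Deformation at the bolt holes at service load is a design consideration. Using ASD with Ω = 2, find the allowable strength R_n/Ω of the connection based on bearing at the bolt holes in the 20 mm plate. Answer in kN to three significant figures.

568 kN

Per bolt r_n = 1.2 l_c t F_u ≤ 2.4 d t F_u; upper limit = 2.4 × 22 × 20 × 430 / 1000 = 454.1 kN.
Edge bolt: l_c = 40 − 24/2 = 28 mm → 1.2 × 28 × 20 × 430 / 1000 = 289 → r_n = 289 kN.
Interior bolts: l_c = 65 − 24 = 41 mm → 1.2 × 41 × 20 × 430 / 1000 = 423.1 → r_n = 423.1 kN.
R_n = 1 × 289 + 2 × 423.1 = 1135 kN.
Allowable strength R_n/Ω = 1135 / 2 = 568 kN.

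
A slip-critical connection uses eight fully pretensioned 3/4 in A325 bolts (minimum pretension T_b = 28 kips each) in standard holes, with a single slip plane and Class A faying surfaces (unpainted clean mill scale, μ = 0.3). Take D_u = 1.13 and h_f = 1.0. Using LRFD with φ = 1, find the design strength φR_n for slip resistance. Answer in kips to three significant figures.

R_n = μ · D_u · h_f · T_b · n_s · n_b = 0.3 × 1.13 × 1.0 × 28 × 1 × 8 = 75.94 kips.
Design strength φR_n = 1 × 75.94 = 75.9 kips.

75.9 kips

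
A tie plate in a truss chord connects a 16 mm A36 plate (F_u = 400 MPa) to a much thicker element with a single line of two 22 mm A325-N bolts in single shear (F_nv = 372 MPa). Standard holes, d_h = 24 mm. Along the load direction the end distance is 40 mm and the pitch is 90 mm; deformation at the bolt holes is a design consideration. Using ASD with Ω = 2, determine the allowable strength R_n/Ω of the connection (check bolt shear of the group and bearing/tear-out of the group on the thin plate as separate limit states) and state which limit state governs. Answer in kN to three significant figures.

141 kN (bolt shear governs)

Bolt shear: A_b = π·22²/4 = 380.1 mm²; R_n = 372 × 380.1 × 2 × 1 / 1000 = 282.8 kN → 282.8 / 2 = 141 kN.
Bearing (1.2 l_c t F_u ≤ 2.4 d t F_u): upper limit = 2.4·22·16·400 / 1000 = 337.9 kN.
  Edge l_c = 40 − 24/2 = 28 → r_n = 215 kN; interior l_c = 90 − 24 = 66 → r_n = 337.9 kN.
  R_n,bearing = 1·215 + 1·337.9 = 553 kN → 553 / 2 = 276 kN.
Bolt shear governs: 141 kN.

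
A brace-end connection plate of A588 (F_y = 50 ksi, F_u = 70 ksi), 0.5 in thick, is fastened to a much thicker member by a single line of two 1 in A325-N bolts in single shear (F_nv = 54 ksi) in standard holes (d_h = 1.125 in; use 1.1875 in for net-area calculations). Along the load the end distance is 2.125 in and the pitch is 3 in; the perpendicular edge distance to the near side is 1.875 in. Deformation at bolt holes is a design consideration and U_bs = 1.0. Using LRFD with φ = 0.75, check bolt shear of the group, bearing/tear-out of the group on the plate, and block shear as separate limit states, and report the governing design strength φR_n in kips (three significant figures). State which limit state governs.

Bolt shear: A_b = π·1²/4 = 0.7854 in²; R_n = 54 × 0.7854 × 2 × 1 = 84.82 kips → 0.75 × 84.82 = 63.6 kips.
Bearing: edge l_c = 1.562, r_n = 65.62 kips; interior l_c = 1.875, r_n = 78.75 kips; R_n = 65.62 + 1·78.75 = 144.4 kips → 108 kips.
Block shear: A_gv = 2.562, A_nv = 1.672, A_nt = 0.6406 in²; R_n = min(0.6F_uA_nv, 0.6F_yA_gv) + U_bs·F_u·A_nt = 115.1 kips → 86.3 kips.
Bolt shear governs: 63.6 kips.

63.6 kips (bolt shear governs)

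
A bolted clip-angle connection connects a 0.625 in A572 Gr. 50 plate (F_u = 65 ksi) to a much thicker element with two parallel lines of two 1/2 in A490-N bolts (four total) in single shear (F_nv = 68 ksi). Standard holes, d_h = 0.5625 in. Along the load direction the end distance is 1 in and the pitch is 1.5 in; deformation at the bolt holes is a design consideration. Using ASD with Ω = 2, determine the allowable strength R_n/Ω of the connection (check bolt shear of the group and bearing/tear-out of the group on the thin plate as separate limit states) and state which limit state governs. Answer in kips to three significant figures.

Bolt shear: A_b = π·0.5²/4 = 0.1963 in²; R_n = 68 × 0.1963 × 4 × 1 = 53.41 kips → 53.41 / 2 = 26.7 kips.
Bearing (1.2 l_c t F_u ≤ 2.4 d t F_u): upper limit = 2.4·0.5·0.625·65 = 48.75 kips.
  Edge l_c = 1 − 0.5625/2 = 0.7188 → r_n = 35.04 kips; interior l_c = 1.5 − 0.5625 = 0.9375 → r_n = 45.7 kips.
  R_n,bearing = 2·35.04 + 2·45.7 = 161.5 kips → 161.5 / 2 = 80.7 kips.
Bolt shear governs: 26.7 kips.

26.7 kips (bolt shear governs)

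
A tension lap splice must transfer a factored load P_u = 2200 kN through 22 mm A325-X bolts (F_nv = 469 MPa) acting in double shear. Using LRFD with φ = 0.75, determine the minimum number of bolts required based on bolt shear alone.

A_b = π·22²/4 = 380.1 mm².
Per-bolt design strength φR_n = 0.75 × 469 × 380.1 × 2 / 1000 = 267.4 kN.
n ≥ 2200 / 267.4 = 8.227 → use 9 bolts.

9 bolts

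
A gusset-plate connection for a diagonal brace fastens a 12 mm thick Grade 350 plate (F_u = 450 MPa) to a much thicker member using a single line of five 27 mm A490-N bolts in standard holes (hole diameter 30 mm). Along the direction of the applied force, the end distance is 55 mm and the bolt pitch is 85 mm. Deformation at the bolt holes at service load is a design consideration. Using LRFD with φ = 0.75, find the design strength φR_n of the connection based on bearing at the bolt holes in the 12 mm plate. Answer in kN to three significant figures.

Per bolt r_n = 1.2 l_c t F_u ≤ 2.4 d t F_u; upper limit = 2.4 × 27 × 12 × 450 / 1000 = 349.9 kN.
Edge bolt: l_c = 55 − 30/2 = 40 mm → 1.2 × 40 × 12 × 450 / 1000 = 259.2 → r_n = 259.2 kN.
Interior bolts: l_c = 85 − 30 = 55 mm → 1.2 × 55 × 12 × 450 / 1000 = 356.4 → r_n = 349.9 kN.
R_n = 1 × 259.2 + 4 × 349.9 = 1659 kN.
Design strength φR_n = 0.75 × 1659 = 1240 kN.

1240 kN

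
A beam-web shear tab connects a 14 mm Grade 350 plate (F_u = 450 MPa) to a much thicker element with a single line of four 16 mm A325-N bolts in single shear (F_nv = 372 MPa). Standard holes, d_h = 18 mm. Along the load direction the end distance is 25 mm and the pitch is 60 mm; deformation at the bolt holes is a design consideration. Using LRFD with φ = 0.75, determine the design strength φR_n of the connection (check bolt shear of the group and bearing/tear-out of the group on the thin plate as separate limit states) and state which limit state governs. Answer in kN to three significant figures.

224 kN (bolt shear governs)

Bolt shear: A_b = π·16²/4 = 201.1 mm²; R_n = 372 × 201.1 × 4 × 1 / 1000 = 299.2 kN → 0.75 × 299.2 = 224 kN.
Bearing (1.2 l_c t F_u ≤ 2.4 d t F_u): upper limit = 2.4·16·14·450 / 1000 = 241.9 kN.
  Edge l_c = 25 − 18/2 = 16 → r_n = 121 kN; interior l_c = 60 − 18 = 42 → r_n = 241.9 kN.
  R_n,bearing = 1·121 + 3·241.9 = 846.7 kN → 0.75 × 846.7 = 635 kN.
Bolt shear governs: 224 kN.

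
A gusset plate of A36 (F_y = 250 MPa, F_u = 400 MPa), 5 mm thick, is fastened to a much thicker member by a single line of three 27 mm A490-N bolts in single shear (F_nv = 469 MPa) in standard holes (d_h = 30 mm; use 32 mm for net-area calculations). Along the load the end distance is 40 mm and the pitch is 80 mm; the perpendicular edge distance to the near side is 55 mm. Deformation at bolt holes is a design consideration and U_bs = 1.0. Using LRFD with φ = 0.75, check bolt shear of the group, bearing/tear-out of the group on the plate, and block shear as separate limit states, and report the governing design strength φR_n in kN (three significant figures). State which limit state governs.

Bolt shear: A_b = π·27²/4 = 572.6 mm²; R_n = 469 × 572.6 × 3 × 1 / 1000 = 805.6 kN → 0.75 × 805.6 = 604 kN.
Bearing: edge l_c = 25, r_n = 60 kN; interior l_c = 50, r_n = 120 kN; R_n = 60 + 2·120 = 300 kN → 225 kN.
Block shear: A_gv = 1000, A_nv = 600, A_nt = 195 mm²; R_n = min(0.6F_uA_nv, 0.6F_yA_gv) + U_bs·F_u·A_nt = 222 kN → 166 kN.
Block shear governs: 166 kN.

166 kN (block shear governs)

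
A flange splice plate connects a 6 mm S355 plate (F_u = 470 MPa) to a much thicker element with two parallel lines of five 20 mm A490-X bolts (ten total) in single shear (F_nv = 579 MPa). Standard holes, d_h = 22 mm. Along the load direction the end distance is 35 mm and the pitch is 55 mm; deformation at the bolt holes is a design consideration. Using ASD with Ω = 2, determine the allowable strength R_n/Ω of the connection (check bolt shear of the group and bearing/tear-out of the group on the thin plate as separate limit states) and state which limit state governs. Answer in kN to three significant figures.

528 kN (bearing governs)

Bolt shear: A_b = π·20²/4 = 314.2 mm²; R_n = 579 × 314.2 × 10 × 1 / 1000 = 1819 kN → 1819 / 2 = 909 kN.
Bearing (1.2 l_c t F_u ≤ 2.4 d t F_u): upper limit = 2.4·20·6·470 / 1000 = 135.4 kN.
  Edge l_c = 35 − 22/2 = 24 → r_n = 81.22 kN; interior l_c = 55 − 22 = 33 → r_n = 111.7 kN.
  R_n,bearing = 2·81.22 + 8·111.7 = 1056 kN → 1056 / 2 = 528 kN.
Bearing governs: 528 kN.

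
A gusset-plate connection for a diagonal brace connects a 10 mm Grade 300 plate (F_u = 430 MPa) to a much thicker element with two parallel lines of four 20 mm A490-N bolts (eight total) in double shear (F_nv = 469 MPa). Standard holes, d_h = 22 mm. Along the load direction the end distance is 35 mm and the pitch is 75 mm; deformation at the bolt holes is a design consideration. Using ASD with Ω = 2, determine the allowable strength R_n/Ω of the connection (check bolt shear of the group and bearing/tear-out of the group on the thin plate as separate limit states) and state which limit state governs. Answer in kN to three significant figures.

743 kN (bearing governs)

Bolt shear: A_b = π·20²/4 = 314.2 mm²; R_n = 469 × 314.2 × 8 × 2 / 1000 = 2357 kN → 2357 / 2 = 1180 kN.
Bearing (1.2 l_c t F_u ≤ 2.4 d t F_u): upper limit = 2.4·20·10·430 / 1000 = 206.4 kN.
  Edge l_c = 35 − 22/2 = 24 → r_n = 123.8 kN; interior l_c = 75 − 22 = 53 → r_n = 206.4 kN.
  R_n,bearing = 2·123.8 + 6·206.4 = 1486 kN → 1486 / 2 = 743 kN.
Bearing governs: 743 kN.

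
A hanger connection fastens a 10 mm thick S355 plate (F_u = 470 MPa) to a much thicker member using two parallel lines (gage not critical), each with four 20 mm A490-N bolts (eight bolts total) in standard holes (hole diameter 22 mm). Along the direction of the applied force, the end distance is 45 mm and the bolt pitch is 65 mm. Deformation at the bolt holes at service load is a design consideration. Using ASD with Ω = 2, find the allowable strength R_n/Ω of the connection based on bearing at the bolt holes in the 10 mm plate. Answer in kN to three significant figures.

Per bolt r_n = 1.2 l_c t F_u ≤ 2.4 d t F_u; upper limit = 2.4 × 20 × 10 × 470 / 1000 = 225.6 kN.
Edge bolt: l_c = 45 − 22/2 = 34 mm → 1.2 × 34 × 10 × 470 / 1000 = 191.8 → r_n = 191.8 kN.
Interior bolts: l_c = 65 − 22 = 43 mm → 1.2 × 43 × 10 × 470 / 1000 = 242.5 → r_n = 225.6 kN.
R_n = 2 × 191.8 + 6 × 225.6 = 1737 kN.
Allowable strength R_n/Ω = 1737 / 2 = 869 kN.

869 kN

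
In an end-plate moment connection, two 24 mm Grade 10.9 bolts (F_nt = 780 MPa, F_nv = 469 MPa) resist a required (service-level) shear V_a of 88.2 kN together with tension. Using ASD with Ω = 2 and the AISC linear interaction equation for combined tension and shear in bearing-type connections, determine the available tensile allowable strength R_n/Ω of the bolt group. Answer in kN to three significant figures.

A_b = π·24²/4 = 452.4 mm²; f_rv = 88.2 × 1000 / (2 × 452.4) = 97.48 MPa.
F'_nt = 1.3 F_nt − (Ω F_nt / F_nv) f_rv = 1.3·780 − (2·780/469)·97.48 = 689.8 MPa, capped at F_nt → F'_nt = 689.8 MPa.
R_n = F'_nt · A_b · n = 689.8 × 452.4 × 2 / 1000 = 624.1 kN.
Allowable strength R_n/Ω = 624.1 / 2 = 312 kN.

312 kN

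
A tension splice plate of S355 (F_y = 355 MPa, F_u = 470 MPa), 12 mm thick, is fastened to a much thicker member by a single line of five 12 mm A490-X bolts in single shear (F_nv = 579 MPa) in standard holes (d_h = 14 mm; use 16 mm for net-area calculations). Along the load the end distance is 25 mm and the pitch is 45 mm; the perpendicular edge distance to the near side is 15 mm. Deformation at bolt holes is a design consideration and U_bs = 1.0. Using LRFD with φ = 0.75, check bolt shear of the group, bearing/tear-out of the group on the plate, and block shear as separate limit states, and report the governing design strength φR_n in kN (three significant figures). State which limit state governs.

Bolt shear: A_b = π·12²/4 = 113.1 mm²; R_n = 579 × 113.1 × 5 × 1 / 1000 = 327.4 kN → 0.75 × 327.4 = 246 kN.
Bearing: edge l_c = 18, r_n = 121.8 kN; interior l_c = 31, r_n = 162.4 kN; R_n = 121.8 + 4·162.4 = 771.6 kN → 579 kN.
Block shear: A_gv = 2460, A_nv = 1596, A_nt = 84 mm²; R_n = min(0.6F_uA_nv, 0.6F_yA_gv) + U_bs·F_u·A_nt = 489.6 kN → 367 kN.
Bolt shear governs: 246 kN.

246 kN (bolt shear governs)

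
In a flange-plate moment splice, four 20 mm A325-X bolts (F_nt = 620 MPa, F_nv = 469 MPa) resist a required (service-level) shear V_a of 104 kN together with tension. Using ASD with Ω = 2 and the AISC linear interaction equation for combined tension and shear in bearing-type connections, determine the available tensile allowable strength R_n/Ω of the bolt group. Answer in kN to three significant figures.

369 kN

A_b = π·20²/4 = 314.2 mm²; f_rv = 104 × 1000 / (4 × 314.2) = 82.76 MPa.
F'_nt = 1.3 F_nt − (Ω F_nt / F_nv) f_rv = 1.3·620 − (2·620/469)·82.76 = 587.2 MPa, capped at F_nt → F'_nt = 587.2 MPa.
R_n = F'_nt · A_b · n = 587.2 × 314.2 × 4 / 1000 = 737.9 kN.
Allowable strength R_n/Ω = 737.9 / 2 = 369 kN.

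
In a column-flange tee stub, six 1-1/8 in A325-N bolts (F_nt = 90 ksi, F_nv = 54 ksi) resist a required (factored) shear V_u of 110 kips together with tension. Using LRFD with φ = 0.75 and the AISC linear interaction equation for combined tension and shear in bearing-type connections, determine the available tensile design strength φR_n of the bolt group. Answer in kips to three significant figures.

340 kips

A_b = π·1.125²/4 = 0.994 in²; f_rv = 110 / (6 × 0.994) = 18.44 ksi.
F'_nt = 1.3 F_nt − (F_nt / φF_nv) f_rv = 1.3·90 − (90/(0.75·54))·18.44 = 76.01 ksi, capped at F_nt → F'_nt = 76.01 ksi.
R_n = F'_nt · A_b · n = 76.01 × 0.994 × 6 = 453.4 kips.
Design strength φR_n = 0.75 × 453.4 = 340 kips.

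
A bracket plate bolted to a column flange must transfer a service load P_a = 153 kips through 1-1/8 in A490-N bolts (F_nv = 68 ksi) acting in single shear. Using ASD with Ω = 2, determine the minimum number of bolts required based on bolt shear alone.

A_b = π·1.125²/4 = 0.994 in².
Per-bolt allowable strength R_n/Ω = 68 × 0.994 × 1 / 2 = 33.8 kips.
n ≥ 153 / 33.8 = 4.527 → use 5 bolts.

5 bolts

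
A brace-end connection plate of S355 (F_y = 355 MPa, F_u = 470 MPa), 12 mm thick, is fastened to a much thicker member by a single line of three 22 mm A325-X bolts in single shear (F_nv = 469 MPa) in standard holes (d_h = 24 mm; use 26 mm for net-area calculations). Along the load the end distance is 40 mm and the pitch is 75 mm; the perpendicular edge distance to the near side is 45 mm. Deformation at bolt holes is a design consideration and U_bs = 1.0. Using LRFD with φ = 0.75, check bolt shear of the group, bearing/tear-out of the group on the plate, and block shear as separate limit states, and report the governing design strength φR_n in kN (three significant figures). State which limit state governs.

Bolt shear: A_b = π·22²/4 = 380.1 mm²; R_n = 469 × 380.1 × 3 × 1 / 1000 = 534.8 kN → 0.75 × 534.8 = 401 kN.
Bearing: edge l_c = 28, r_n = 189.5 kN; interior l_c = 51, r_n = 297.8 kN; R_n = 189.5 + 2·297.8 = 785.1 kN → 589 kN.
Block shear: A_gv = 2280, A_nv = 1500, A_nt = 384 mm²; R_n = min(0.6F_uA_nv, 0.6F_yA_gv) + U_bs·F_u·A_nt = 603.5 kN → 453 kN.
Bolt shear governs: 401 kN.

401 kN (bolt shear governs)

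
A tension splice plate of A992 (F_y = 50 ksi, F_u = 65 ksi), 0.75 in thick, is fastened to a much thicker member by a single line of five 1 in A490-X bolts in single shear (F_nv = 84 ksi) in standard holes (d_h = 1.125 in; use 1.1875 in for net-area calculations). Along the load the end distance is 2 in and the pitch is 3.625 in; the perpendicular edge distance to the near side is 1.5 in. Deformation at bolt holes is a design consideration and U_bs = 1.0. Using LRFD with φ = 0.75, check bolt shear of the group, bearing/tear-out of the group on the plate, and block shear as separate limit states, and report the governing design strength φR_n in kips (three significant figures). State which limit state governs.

Bolt shear: A_b = π·1²/4 = 0.7854 in²; R_n = 84 × 0.7854 × 5 × 1 = 329.9 kips → 0.75 × 329.9 = 247 kips.
Bearing: edge l_c = 1.438, r_n = 84.09 kips; interior l_c = 2.5, r_n = 117 kips; R_n = 84.09 + 4·117 = 552.1 kips → 414 kips.
Block shear: A_gv = 12.38, A_nv = 8.367, A_nt = 0.6797 in²; R_n = min(0.6F_uA_nv, 0.6F_yA_gv) + U_bs·F_u·A_nt = 370.5 kips → 278 kips.
Bolt shear governs: 247 kips.

247 kips (bolt shear governs)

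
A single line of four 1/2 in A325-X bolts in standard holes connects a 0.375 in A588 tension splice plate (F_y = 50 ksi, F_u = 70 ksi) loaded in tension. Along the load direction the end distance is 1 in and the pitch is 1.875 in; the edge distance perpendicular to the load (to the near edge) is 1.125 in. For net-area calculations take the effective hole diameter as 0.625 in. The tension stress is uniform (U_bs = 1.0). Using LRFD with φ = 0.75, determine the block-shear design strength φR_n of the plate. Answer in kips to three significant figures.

Shear plane L_v = 1 + 3·1.875 = 6.625 in; A_gv = 6.625 × 0.375 = 2.484 in².
A_nv = (6.625 − 3.5·0.625) × 0.375 = 1.664 in².
A_nt = (1.125 − 0.5·0.625) × 0.375 = 0.3047 in².
0.6 F_u A_nv = 69.89 kips; 0.6 F_y A_gv = 74.53 kips → shear rupture governs the shear term.
R_n = 69.89 + 1.0 × 70 × 0.3047 = 91.22 kips.
Design strength φR_n = 0.75 × 91.22 = 68.4 kips.

68.4 kips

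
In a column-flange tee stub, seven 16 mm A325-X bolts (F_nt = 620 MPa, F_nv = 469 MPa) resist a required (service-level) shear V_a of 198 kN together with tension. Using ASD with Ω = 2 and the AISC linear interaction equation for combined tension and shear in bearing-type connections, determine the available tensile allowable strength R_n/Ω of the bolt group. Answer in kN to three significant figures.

A_b = π·16²/4 = 201.1 mm²; f_rv = 198 × 1000 / (7 × 201.1) = 140.7 MPa.
F'_nt = 1.3 F_nt − (Ω F_nt / F_nv) f_rv = 1.3·620 − (2·620/469)·140.7 = 434 MPa, capped at F_nt → F'_nt = 434 MPa.
R_n = F'_nt · A_b · n = 434 × 201.1 × 7 / 1000 = 610.9 kN.
Allowable strength R_n/Ω = 610.9 / 2 = 305 kN.

305 kN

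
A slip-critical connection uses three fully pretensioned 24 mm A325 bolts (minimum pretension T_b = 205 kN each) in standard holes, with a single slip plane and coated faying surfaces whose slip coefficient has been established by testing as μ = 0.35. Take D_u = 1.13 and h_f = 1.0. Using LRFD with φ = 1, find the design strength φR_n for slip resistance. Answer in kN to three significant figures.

243 kN

R_n = μ · D_u · h_f · T_b · n_s · n_b = 0.35 × 1.13 × 1.0 × 205 × 1 × 3 = 243.2 kN.
Design strength φR_n = 1 × 243.2 = 243 kN.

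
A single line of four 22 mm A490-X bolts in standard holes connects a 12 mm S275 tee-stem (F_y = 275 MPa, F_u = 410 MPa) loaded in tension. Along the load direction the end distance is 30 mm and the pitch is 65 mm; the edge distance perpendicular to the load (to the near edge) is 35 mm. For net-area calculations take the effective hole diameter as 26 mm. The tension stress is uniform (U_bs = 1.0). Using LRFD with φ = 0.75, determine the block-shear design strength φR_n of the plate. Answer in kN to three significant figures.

Shear plane L_v = 30 + 3·65 = 225 mm; A_gv = 225 × 12 = 2700 mm².
A_nv = (225 − 3.5·26) × 12 = 1608 mm².
A_nt = (35 − 0.5·26) × 12 = 264 mm².
0.6 F_u A_nv = 395.6 kN; 0.6 F_y A_gv = 445.5 kN → shear rupture governs the shear term.
R_n = 395.6 + 1.0 × 410 × 264 / 1000 = 503.8 kN.
Design strength φR_n = 0.75 × 503.8 = 378 kN.

378 kN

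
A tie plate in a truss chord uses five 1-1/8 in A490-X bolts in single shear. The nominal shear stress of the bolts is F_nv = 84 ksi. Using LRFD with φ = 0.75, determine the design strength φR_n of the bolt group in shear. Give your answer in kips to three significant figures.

313 kips

A_b = π × 1.125² / 4 = 0.994 in².
R_n = F_nv · A_b · n · n_s = 84 × 0.994 × 5 × 1 = 417.5 kips.
Design strength φR_n = 0.75 × 417.5 = 313 kips.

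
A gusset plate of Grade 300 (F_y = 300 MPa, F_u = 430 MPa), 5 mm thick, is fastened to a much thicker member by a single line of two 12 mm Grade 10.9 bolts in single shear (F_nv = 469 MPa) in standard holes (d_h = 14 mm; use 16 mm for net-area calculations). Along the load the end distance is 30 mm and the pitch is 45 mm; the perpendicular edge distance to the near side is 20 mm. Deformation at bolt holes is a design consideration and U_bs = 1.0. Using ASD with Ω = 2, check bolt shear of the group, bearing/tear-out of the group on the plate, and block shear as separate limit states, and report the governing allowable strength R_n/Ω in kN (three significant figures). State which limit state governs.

Bolt shear: A_b = π·12²/4 = 113.1 mm²; R_n = 469 × 113.1 × 2 × 1 / 1000 = 106.1 kN → 106.1 / 2 = 53 kN.
Bearing: edge l_c = 23, r_n = 59.34 kN; interior l_c = 31, r_n = 61.92 kN; R_n = 59.34 + 1·61.92 = 121.3 kN → 60.6 kN.
Block shear: A_gv = 375, A_nv = 255, A_nt = 60 mm²; R_n = min(0.6F_uA_nv, 0.6F_yA_gv) + U_bs·F_u·A_nt = 91.59 kN → 45.8 kN.
Block shear governs: 45.8 kN.

45.8 kN (block shear governs)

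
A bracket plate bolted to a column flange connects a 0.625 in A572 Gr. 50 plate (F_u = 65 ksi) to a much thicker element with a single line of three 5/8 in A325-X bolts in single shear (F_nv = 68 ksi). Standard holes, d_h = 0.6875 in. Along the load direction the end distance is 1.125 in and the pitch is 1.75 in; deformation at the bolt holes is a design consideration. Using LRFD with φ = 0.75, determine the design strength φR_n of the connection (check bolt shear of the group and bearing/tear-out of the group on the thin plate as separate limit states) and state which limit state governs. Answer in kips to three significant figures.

Bolt shear: A_b = π·0.625²/4 = 0.3068 in²; R_n = 68 × 0.3068 × 3 × 1 = 62.59 kips → 0.75 × 62.59 = 46.9 kips.
Bearing (1.2 l_c t F_u ≤ 2.4 d t F_u): upper limit = 2.4·0.625·0.625·65 = 60.94 kips.
  Edge l_c = 1.125 − 0.6875/2 = 0.7812 → r_n = 38.09 kips; interior l_c = 1.75 − 0.6875 = 1.062 → r_n = 51.8 kips.
  R_n,bearing = 1·38.09 + 2·51.8 = 141.7 kips → 0.75 × 141.7 = 106 kips.
Bolt shear governs: 46.9 kips.

46.9 kips (bolt shear governs)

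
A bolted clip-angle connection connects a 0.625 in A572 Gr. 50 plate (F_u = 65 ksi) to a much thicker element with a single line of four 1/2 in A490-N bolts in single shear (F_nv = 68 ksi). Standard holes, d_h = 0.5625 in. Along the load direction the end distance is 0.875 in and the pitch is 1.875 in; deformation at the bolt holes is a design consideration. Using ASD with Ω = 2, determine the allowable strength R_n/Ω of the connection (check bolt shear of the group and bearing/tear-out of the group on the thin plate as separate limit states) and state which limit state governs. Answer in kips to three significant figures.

Bolt shear: A_b = π·0.5²/4 = 0.1963 in²; R_n = 68 × 0.1963 × 4 × 1 = 53.41 kips → 53.41 / 2 = 26.7 kips.
Bearing (1.2 l_c t F_u ≤ 2.4 d t F_u): upper limit = 2.4·0.5·0.625·65 = 48.75 kips.
  Edge l_c = 0.875 − 0.5625/2 = 0.5938 → r_n = 28.95 kips; interior l_c = 1.875 − 0.5625 = 1.312 → r_n = 48.75 kips.
  R_n,bearing = 1·28.95 + 3·48.75 = 175.2 kips → 175.2 / 2 = 87.6 kips.
Bolt shear governs: 26.7 kips.

26.7 kips (bolt shear governs)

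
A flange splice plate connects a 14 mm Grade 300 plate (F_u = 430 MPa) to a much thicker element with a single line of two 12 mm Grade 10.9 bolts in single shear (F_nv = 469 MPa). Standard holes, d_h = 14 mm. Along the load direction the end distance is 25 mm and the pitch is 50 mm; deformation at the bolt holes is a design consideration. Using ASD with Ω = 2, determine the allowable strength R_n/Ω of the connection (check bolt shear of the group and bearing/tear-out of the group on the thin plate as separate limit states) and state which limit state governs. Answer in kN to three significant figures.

Bolt shear: A_b = π·12²/4 = 113.1 mm²; R_n = 469 × 113.1 × 2 × 1 / 1000 = 106.1 kN → 106.1 / 2 = 53 kN.
Bearing (1.2 l_c t F_u ≤ 2.4 d t F_u): upper limit = 2.4·12·14·430 / 1000 = 173.4 kN.
  Edge l_c = 25 − 14/2 = 18 → r_n = 130 kN; interior l_c = 50 − 14 = 36 → r_n = 173.4 kN.
  R_n,bearing = 1·130 + 1·173.4 = 303.4 kN → 303.4 / 2 = 152 kN.
Bolt shear governs: 53 kN.

53 kN (bolt shear governs)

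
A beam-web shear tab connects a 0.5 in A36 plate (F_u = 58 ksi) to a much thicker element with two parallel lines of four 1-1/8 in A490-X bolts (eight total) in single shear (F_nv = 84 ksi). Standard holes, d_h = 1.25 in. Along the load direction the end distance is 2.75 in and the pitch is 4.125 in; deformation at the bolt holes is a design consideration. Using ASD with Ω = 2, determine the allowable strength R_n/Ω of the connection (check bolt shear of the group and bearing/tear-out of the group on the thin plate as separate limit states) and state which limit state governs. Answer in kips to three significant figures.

309 kips (bearing governs)

Bolt shear: A_b = π·1.125²/4 = 0.994 in²; R_n = 84 × 0.994 × 8 × 1 = 668 kips → 668 / 2 = 334 kips.
Bearing (1.2 l_c t F_u ≤ 2.4 d t F_u): upper limit = 2.4·1.125·0.5·58 = 78.3 kips.
  Edge l_c = 2.75 − 1.25/2 = 2.125 → r_n = 73.95 kips; interior l_c = 4.125 − 1.25 = 2.875 → r_n = 78.3 kips.
  R_n,bearing = 2·73.95 + 6·78.3 = 617.7 kips → 617.7 / 2 = 309 kips.
Bearing governs: 309 kips.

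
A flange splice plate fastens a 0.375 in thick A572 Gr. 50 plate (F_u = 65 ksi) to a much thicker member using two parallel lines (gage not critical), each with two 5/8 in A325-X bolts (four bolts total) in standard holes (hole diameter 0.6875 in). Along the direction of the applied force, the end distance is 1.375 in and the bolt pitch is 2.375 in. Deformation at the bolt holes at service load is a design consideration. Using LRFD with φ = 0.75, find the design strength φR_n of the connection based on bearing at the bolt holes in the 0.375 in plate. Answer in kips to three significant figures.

100 kips

Per bolt r_n = 1.2 l_c t F_u ≤ 2.4 d t F_u; upper limit = 2.4 × 0.625 × 0.375 × 65 = 36.56 kips.
Edge bolt: l_c = 1.375 − 0.6875/2 = 1.031 in → 1.2 × 1.031 × 0.375 × 65 = 30.16 → r_n = 30.16 kips.
Interior bolts: l_c = 2.375 − 0.6875 = 1.688 in → 1.2 × 1.688 × 0.375 × 65 = 49.36 → r_n = 36.56 kips.
R_n = 2 × 30.16 + 2 × 36.56 = 133.5 kips.
Design strength φR_n = 0.75 × 133.5 = 100 kips.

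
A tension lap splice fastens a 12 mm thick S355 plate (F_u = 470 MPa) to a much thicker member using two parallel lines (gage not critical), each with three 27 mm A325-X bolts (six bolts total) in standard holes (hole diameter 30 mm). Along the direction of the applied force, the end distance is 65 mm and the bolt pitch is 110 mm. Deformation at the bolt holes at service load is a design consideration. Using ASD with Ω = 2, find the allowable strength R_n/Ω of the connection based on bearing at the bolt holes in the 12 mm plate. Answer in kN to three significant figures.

1070 kN

Per bolt r_n = 1.2 l_c t F_u ≤ 2.4 d t F_u; upper limit = 2.4 × 27 × 12 × 470 / 1000 = 365.5 kN.
Edge bolt: l_c = 65 − 30/2 = 50 mm → 1.2 × 50 × 12 × 470 / 1000 = 338.4 → r_n = 338.4 kN.
Interior bolts: l_c = 110 − 30 = 80 mm → 1.2 × 80 × 12 × 470 / 1000 = 541.4 → r_n = 365.5 kN.
R_n = 2 × 338.4 + 4 × 365.5 = 2139 kN.
Allowable strength R_n/Ω = 2139 / 2 = 1070 kN.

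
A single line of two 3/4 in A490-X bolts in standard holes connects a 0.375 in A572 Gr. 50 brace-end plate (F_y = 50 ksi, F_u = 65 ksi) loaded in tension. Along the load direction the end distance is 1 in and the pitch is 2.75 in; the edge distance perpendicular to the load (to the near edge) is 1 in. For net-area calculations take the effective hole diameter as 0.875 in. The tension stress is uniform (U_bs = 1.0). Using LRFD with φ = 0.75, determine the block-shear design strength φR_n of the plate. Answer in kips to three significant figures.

Shear plane L_v = 1 + 1·2.75 = 3.75 in; A_gv = 3.75 × 0.375 = 1.406 in².
A_nv = (3.75 − 1.5·0.875) × 0.375 = 0.9141 in².
A_nt = (1 − 0.5·0.875) × 0.375 = 0.2109 in².
0.6 F_u A_nv = 35.65 kips; 0.6 F_y A_gv = 42.19 kips → shear rupture governs the shear term.
R_n = 35.65 + 1.0 × 65 × 0.2109 = 49.36 kips.
Design strength φR_n = 0.75 × 49.36 = 37 kips.

37 kips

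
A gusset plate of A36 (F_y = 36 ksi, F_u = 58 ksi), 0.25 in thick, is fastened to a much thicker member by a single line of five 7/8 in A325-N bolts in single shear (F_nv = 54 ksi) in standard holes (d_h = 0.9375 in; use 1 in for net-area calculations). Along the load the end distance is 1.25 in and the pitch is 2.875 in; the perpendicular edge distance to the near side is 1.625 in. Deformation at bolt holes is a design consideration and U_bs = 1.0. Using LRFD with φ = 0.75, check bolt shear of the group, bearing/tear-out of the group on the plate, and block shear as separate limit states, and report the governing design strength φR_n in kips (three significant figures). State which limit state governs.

Bolt shear: A_b = π·0.875²/4 = 0.6013 in²; R_n = 54 × 0.6013 × 5 × 1 = 162.4 kips → 0.75 × 162.4 = 122 kips.
Bearing: edge l_c = 0.7812, r_n = 13.59 kips; interior l_c = 1.938, r_n = 30.45 kips; R_n = 13.59 + 4·30.45 = 135.4 kips → 102 kips.
Block shear: A_gv = 3.188, A_nv = 2.062, A_nt = 0.2812 in²; R_n = min(0.6F_uA_nv, 0.6F_yA_gv) + U_bs·F_u·A_nt = 85.16 kips → 63.9 kips.
Block shear governs: 63.9 kips.

63.9 kips (block shear governs)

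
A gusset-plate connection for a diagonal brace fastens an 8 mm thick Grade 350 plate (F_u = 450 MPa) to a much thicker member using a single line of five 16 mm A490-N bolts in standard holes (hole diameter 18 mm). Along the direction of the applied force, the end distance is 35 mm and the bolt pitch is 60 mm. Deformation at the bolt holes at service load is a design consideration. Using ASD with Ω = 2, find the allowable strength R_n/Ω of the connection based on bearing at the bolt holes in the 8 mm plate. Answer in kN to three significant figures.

Per bolt r_n = 1.2 l_c t F_u ≤ 2.4 d t F_u; upper limit = 2.4 × 16 × 8 × 450 / 1000 = 138.2 kN.
Edge bolt: l_c = 35 − 18/2 = 26 mm → 1.2 × 26 × 8 × 450 / 1000 = 112.3 → r_n = 112.3 kN.
Interior bolts: l_c = 60 − 18 = 42 mm → 1.2 × 42 × 8 × 450 / 1000 = 181.4 → r_n = 138.2 kN.
R_n = 1 × 112.3 + 4 × 138.2 = 665.3 kN.
Allowable strength R_n/Ω = 665.3 / 2 = 333 kN.

333 kN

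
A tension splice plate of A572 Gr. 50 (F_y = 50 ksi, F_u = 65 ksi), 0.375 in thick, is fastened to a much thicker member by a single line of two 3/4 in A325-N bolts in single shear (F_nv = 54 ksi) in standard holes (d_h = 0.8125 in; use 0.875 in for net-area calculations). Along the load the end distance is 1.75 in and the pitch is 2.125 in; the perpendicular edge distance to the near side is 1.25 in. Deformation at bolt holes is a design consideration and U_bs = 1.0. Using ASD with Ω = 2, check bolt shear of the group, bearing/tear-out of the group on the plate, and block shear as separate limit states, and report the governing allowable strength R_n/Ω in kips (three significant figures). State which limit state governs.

Bolt shear: A_b = π·0.75²/4 = 0.4418 in²; R_n = 54 × 0.4418 × 2 × 1 = 47.71 kips → 47.71 / 2 = 23.9 kips.
Bearing: edge l_c = 1.344, r_n = 39.3 kips; interior l_c = 1.312, r_n = 38.39 kips; R_n = 39.3 + 1·38.39 = 77.7 kips → 38.8 kips.
Block shear: A_gv = 1.453, A_nv = 0.9609, A_nt = 0.3047 in²; R_n = min(0.6F_uA_nv, 0.6F_yA_gv) + U_bs·F_u·A_nt = 57.28 kips → 28.6 kips.
Bolt shear governs: 23.9 kips.

23.9 kips (bolt shear governs)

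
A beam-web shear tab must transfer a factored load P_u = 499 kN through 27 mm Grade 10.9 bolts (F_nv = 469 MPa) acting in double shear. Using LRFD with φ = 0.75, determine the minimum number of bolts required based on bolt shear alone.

A_b = π·27²/4 = 572.6 mm².
Per-bolt design strength φR_n = 0.75 × 469 × 572.6 × 2 / 1000 = 402.8 kN.
n ≥ 499 / 402.8 = 1.239 → use 2 bolts.

2 bolts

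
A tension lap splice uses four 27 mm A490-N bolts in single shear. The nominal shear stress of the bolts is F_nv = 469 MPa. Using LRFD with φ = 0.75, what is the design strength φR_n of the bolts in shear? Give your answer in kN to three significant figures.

A_b = π × 27² / 4 = 572.6 mm².
R_n = F_nv · A_b · n · n_s = 469 × 572.6 × 4 × 1 / 1000 = 1074 kN.
Design strength φR_n = 0.75 × 1074 = 806 kN.

806 kN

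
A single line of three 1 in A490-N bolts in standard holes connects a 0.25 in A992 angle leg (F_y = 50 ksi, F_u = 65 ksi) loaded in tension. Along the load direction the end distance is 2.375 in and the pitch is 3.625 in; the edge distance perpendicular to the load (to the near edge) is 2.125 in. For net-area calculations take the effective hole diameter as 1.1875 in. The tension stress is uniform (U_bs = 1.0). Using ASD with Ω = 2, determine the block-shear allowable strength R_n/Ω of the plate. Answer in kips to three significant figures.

44.9 kips

Shear plane L_v = 2.375 + 2·3.625 = 9.625 in; A_gv = 9.625 × 0.25 = 2.406 in².
A_nv = (9.625 − 2.5·1.1875) × 0.25 = 1.664 in².
A_nt = (2.125 − 0.5·1.1875) × 0.25 = 0.3828 in².
0.6 F_u A_nv = 64.9 kips; 0.6 F_y A_gv = 72.19 kips → shear rupture governs the shear term.
R_n = 64.9 + 1.0 × 65 × 0.3828 = 89.78 kips.
Allowable strength R_n/Ω = 89.78 / 2 = 44.9 kips.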